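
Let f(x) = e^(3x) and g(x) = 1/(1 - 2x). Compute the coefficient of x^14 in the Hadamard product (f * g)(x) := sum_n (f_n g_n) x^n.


Expanding: f_k = 3^k/k! (from e^(3x)) and g_k = 2^k (from 1/(1 - 2x)). So the Hadamard coefficient (f * g)_k = 3^k 2^k / k! = (6)^k / k!.
For k = 14: 6^14/14! = 78364164096/87178291200 = 157464/175175.

157464/175175


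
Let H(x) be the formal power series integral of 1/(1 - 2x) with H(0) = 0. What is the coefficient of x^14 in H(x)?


1/(1 - 2x) = sum_{k>=0} 2^k x^k. Integrating termwise with H(0) = 0:
H(x) = sum_{k>=0} 2^k x^(k+1) / (k+1) = sum_{m>=1} 2^(m-1) x^m / m.
For m = 14: 2^13/14 = 8192/14 = 4096/7.

4096/7


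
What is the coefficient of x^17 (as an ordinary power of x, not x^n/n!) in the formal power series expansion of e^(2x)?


The exponential series is e^y = sum_{k>=0} y^k / k!. Substituting y = 2x gives
e^(2x) = sum_{k>=0} 2^k x^k / k!.
So the coefficient of x^n is a^n/n! with a = 2, n = 17:
2^17 / 17! = 131072/355687428096000 = 4/10854718875

4/10854718875


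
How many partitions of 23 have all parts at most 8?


Using the generating function (1-x)^(-1)(1-x^2)^(-1)...(1-x^8)^(-1),
the coefficient of x^23 counts these restricted partitions.
Result = 764

764


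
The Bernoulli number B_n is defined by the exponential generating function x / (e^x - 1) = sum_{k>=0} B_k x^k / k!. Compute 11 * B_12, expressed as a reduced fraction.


Bernoulli numbers can also be computed recursively via B_0 = 1 and sum_{j=0}^{m} C(m+1, j) B_j = 0 for m >= 1. Odd-index Bernoulli numbers vanish for k >= 3.
Computing B_12 = -691/2730, so 11 * B_12 = 11 * -691/2730 = -7601/2730.

-7601/2730


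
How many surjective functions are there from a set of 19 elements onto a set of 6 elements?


By inclusion-exclusion on which target elements are missed, the number of surjections from an n-set onto a k-set is
surj(n, k) = sum_{j=0}^{k} (-1)^j C(k, j) (k - j)^n.
Equivalently surj(n, k) = k! * S(n, k), where S(n, k) is the Stirling number of the second kind.
For n = 19, k = 6:
S(19, 6) = 693081601779, so
surj = 6! * 693081601779 = 720 * 693081601779 = 499018753280880.

499018753280880


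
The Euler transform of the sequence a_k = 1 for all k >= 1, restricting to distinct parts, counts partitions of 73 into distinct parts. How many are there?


Partitions of 73 into distinct parts can be computed via generating function.
Product (1+x)(1+x^2)(1+x^3)...
The coefficient of x^73 = 40026

40026


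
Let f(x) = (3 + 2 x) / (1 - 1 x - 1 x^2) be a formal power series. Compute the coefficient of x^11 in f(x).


Write f(x) = sum_{k>=0} a_k x^k. Multiplying both sides by 1 - 1 x - 1 x^2 gives
(1 - 1 x - 1 x^2) sum_{k>=0} a_k x^k = 3 + 2 x.
Matching coefficients:
 x^0: a_0 = 3
 x^1: a_1 - 1 a_0 = 2  =>  a_1 = 1*3 + 2 = 5
 x^k (k >= 2): a_k = 1 a_{k-1} + 1 a_{k-2}.
Iterating: a_2 = 8, a_3 = 13, a_4 = 21, a_5 = 34, a_6 = 55, a_7 = 89, a_8 = 144, a_9 = 233, a_10 = 377, a_11 = 610.
So the coefficient of x^11 is 610.

610


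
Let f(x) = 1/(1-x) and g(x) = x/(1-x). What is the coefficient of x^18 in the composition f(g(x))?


First simplify the composition: f(g(x)) = 1/(1 - x/(1-x)) = (1-x)/((1-x) - x) = (1-x)/(1-2x).
Now extract the coefficient. Write (1-x)/(1-2x) = 1/(1-2x) - x/(1-2x).
The coefficient of x^n in 1/(1-2x) is 2^n, and in x/(1-2x) is 2^(n-1) (for n >= 1).
So the coefficient of x^18 is 2^18 - 2^17 = 262144 - 131072 = 131072.

131072


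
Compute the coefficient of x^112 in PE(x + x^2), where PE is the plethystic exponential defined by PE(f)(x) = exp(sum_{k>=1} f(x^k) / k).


With f(x) = x + x^2, the exponent is sum_{k>=1} (x^k + x^(2k)) / k = -ln(1 - x) - ln(1 - x^2). Exponentiating:
PE(x + x^2) = 1 / ((1 - x)(1 - x^2)).
This is the generating function for partitions of n into parts of size 1 or 2. The number of 2's can be any j in 0..56, and the rest are 1's, so
[x^112] = floor(112/2) + 1 = 57.

57


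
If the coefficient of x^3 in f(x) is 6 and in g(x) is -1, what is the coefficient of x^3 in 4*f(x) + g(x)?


Scalar multiplication scales coefficients: 4 * 6 = 24.
Then add the g coefficient: 24 + -1
= 23

23


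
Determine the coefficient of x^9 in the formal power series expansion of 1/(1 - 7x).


The geometric series identity gives 1/(1 - c x) = sum_{k>=0} c^k x^k, so the coefficient of x^k is c^k.
Here c = 7 and k = 9.
Computing: 7^9 = 40353607

40353607


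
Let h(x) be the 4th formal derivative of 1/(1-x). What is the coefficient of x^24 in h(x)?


Differentiating 4 times: d^4/dx^4 [1/(1-x)] = 4!/(1-x)^5.
The expansion 1/(1-x)^5 = sum_{k>=0} C(k+4, 4) x^k, so the coefficient of x^n in 4!/(1-x)^5 is 4! * C(n+4, 4).
For n = 24: 24 * C(28, 4) = 24 * 20475 = 491400

491400


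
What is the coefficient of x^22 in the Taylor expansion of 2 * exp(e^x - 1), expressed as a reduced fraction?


exp(e^x - 1) = sum_{k>=0} Bell_k x^k / k!, where Bell_k is the k-th Bell number.
So the coefficient of x^22 is 2 * Bell_22 / 22!.
Computing: Bell_22 = 4506715738447323 and 22! = 1124000727777607680000, giving
2 * 4506715738447323/1124000727777607680000 = 88366975263673/11019614978211840000.

88366975263673/11019614978211840000


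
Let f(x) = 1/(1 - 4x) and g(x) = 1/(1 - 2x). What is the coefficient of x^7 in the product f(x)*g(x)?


The coefficient of x^n in f*g is the Cauchy product: sum_{k=0}^{n} a^k * b^(n-k).
With a=4, b=2, n=7:
sum_{k=0}^{7} 4^k * 2^(7-k)
= 32640

32640


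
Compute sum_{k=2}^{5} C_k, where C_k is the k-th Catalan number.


C_2 through C_5: 2, 5, 14, 42
Sum = 2 + 5 + 14 + 42
= 63

63


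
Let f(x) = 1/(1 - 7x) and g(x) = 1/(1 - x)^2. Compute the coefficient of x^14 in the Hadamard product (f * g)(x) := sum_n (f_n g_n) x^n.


f has coefficients f_k = 7^k. For g = 1/(1 - x)^2 the coefficient is g_k = C(k + 1, 1) = k + 1. The Hadamard coefficient is (f * g)_k = 7^k * (k + 1).
For k = 14: 7^14 * 15 = 678223072849 * 15 = 10173346092735.

10173346092735


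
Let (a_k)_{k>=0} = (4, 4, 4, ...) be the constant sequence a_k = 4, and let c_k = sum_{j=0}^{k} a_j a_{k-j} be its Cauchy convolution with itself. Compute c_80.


Since a_j = 4 for all j >= 0, the convolution sum becomes
c_k = sum_{j=0}^{k} 4 * 4 = 16 * (k + 1).
Equivalently, the generating function of (a_k) is 4/(1 - x) and its square is 16/(1 - x)^2 = sum_{k>=0} 16(k + 1) x^k.
For k = 80: 16 * 81 = 1296.

1296


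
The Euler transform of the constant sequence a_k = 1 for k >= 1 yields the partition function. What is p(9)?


The Euler transform converts the sequence a_k = 1 into the number of integer partitions.
Using the recurrence or dynamic programming:
p(9) = 30

30


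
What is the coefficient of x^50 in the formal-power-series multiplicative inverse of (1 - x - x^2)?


Let the inverse be f(x) = sum_{k>=0} a_k x^k. From f(x) * (1 - x - x^2) = 1 and matching coefficients:
 x^0: a_0 = 1.
 x^1: a_1 - a_0 = 0, so a_1 = 1.
 x^k (k >= 2): a_k - a_{k-1} - a_{k-2} = 0, i.e. a_k = a_{k-1} + a_{k-2}.
This is the Fibonacci-type recurrence shifted so that a_0 = a_1 = 1.
Iterating: a_0=1, a_1=1, a_2=2, a_3=3, a_4=5, a_5=8, a_6=13, a_7=21, a_8=34, a_9=55, ...
a_50 = 20365011074.

20365011074


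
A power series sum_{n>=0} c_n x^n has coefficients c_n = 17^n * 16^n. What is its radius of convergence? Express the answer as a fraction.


By the root test (Cauchy-Hadamard), the radius is R = 1 / limsup_n |c_n|^(1/n).
Here |c_n|^(1/n) = (17^n * 16^n)^(1/n) = 17 * 16 = 272 for all n.
So R = 1/272 = 1/272.

1/272


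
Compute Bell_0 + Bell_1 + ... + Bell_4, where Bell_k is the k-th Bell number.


Recall Bell_k counts set partitions of a k-set (with Bell_0 = 1 by convention).
Bell_0 through Bell_4: 1, 1, 2, 5, 15
Sum = 1 + 1 + 2 + 5 + 15 = 24.

24


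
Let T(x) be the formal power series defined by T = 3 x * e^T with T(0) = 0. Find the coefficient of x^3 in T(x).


Apply the Lagrange inversion formula: if T = 3 x * phi(T) with phi(t) = e^t, then
[x^n] T = 3^n * (1/n) [t^(n-1)] phi(t)^n = 3^n * (1/n) [t^(n-1)] e^(n t) = 3^n * (1/n) * n^(n-1) / (n-1)! = 3^n * n^(n-1) / n!.
When c = 1 this is the Cayley count of rooted labeled trees on n vertices, divided by n!.
For n = 3: 3^3 * 3^2 / 3! = 27 * 9/6 = 81/2.

81/2


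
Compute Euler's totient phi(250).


phi(n) counts integers in [1, n] coprime to n. Using the multiplicative formula phi(n) = n * prod_{p | n} (1 - 1/p):
250 = 2 * 5^3, so
phi(250) = 250 * (1 - 1/2) * (1 - 1/5) = 100.

100


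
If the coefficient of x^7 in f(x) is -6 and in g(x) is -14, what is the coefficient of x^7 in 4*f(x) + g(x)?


Scalar multiplication scales coefficients: 4 * -6 = -24.
Then add the g coefficient: -24 + -14
= -38

-38


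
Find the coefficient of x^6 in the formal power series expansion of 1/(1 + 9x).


Write 1/(1 + c x) = 1/(1 - (-c) x) and apply the geometric-series identity
1/(1 - y) = sum_{k>=0} y^k to get 1/(1 + c x) = sum_{k>=0} (-c)^k x^k.
So the coefficient of x^k is (-c)^k = (-1)^k * c^k.
Here c = 9 and k = 6:
(-9)^6 = 1 * 531441 = 531441

531441


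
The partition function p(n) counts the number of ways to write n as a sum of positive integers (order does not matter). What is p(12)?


Using the generating function prod_{k>=1} 1/(1-x^k), we compute p(12).
By dynamic programming over parts 1 through 12:
p(12) = 77

77


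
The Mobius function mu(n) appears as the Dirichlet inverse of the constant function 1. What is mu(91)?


91 = 7 * 13 (all distinct primes).
mu(91) = (-1)^2 = 1

1


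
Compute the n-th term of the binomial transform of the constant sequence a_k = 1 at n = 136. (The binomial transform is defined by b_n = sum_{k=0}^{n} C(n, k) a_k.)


With a_k = 1 for all k, b_n = sum_{k=0}^{n} C(n, k) = 2^n by the binomial theorem.
For n = 136: 2^136 = 87112285931760246646623899502532662132736.

87112285931760246646623899502532662132736


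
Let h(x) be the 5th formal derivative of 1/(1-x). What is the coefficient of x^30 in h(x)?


Differentiating 5 times: d^5/dx^5 [1/(1-x)] = 5!/(1-x)^6.
The expansion 1/(1-x)^6 = sum_{k>=0} C(k+5, 5) x^k, so the coefficient of x^n in 5!/(1-x)^6 is 5! * C(n+5, 5).
For n = 30: 120 * C(35, 5) = 120 * 324632 = 38955840

38955840


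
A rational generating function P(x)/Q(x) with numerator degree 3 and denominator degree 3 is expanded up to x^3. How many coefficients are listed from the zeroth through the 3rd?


Expanding up to x^3 gives the coefficients for x^0, x^1, ..., x^3.
That is 3 + 1 = 4 coefficients in total.

4


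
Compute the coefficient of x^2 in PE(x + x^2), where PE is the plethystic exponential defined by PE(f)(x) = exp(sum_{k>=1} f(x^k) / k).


With f(x) = x + x^2, the exponent is sum_{k>=1} (x^k + x^(2k)) / k = -ln(1 - x) - ln(1 - x^2). Exponentiating:
PE(x + x^2) = 1 / ((1 - x)(1 - x^2)).
This is the generating function for partitions of n into parts of size 1 or 2. The number of 2's can be any j in 0..1, and the rest are 1's, so
[x^2] = floor(2/2) + 1 = 2.

2


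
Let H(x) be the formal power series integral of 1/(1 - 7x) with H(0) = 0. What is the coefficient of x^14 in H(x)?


1/(1 - 7x) = sum_{k>=0} 7^k x^k. Integrating termwise with H(0) = 0:
H(x) = sum_{k>=0} 7^k x^(k+1) / (k+1) = sum_{m>=1} 7^(m-1) x^m / m.
For m = 14: 7^13/14 = 96889010407/14 = 13841287201/2.

13841287201/2


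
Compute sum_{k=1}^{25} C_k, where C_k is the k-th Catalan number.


C_1 through C_25: 1, 2, 5, 14, 42, 132, 429, 1430, 4862, 16796, 58786, 208012, 742900, 2674440, 9694845, 35357670, 129644790, 477638700, 1767263190, 6564120420, 24466267020, 91482563640, 343059613650, 1289904147324, 4861946401452
Sum = 1 + 2 + 5 + 14 + 42 + 132 + 429 + 1430 + 4862 + 16796 + 58786 + 208012 + 742900 + 2674440 + 9694845 + 35357670 + 129644790 + 477638700 + 1767263190 + 6564120420 + 24466267020 + 91482563640 + 343059613650 + 1289904147324 + 4861946401452
= 6619846420552

6619846420552


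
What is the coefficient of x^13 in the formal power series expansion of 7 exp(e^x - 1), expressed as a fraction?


exp(e^x - 1) is the exponential generating function for the Bell numbers Bell_k: exp(e^x - 1) = sum_{k>=0} Bell_k x^k / k!.
So the coefficient of x^13 in 7 exp(e^x - 1) is 7 Bell_13 / 13!.
Computing: Bell_13 = 27644437 and 13! = 6227020800, giving
7 * 27644437/6227020800 = 27644437/889574400.

27644437/889574400


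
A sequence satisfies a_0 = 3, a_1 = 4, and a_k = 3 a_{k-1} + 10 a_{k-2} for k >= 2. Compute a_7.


The characteristic equation is t^2 - 3 t - 10 = 0, with roots r_1 = 5 and r_2 = -2 (so c_1 = r_1 + r_2, c_2 = -r_1 r_2 as required).
One can use the closed form a_n = A r_1^n + B r_2^n, but direct iteration is more reliable:
a_0 = 3, a_1 = 4, a_2 = 42, a_3 = 166, a_4 = 918, a_5 = 4414, a_6 = 22422, a_7 = 111406.
So a_7 = 111406.

111406


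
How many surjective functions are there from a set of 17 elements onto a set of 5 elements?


By inclusion-exclusion on which target elements are missed, the number of surjections from an n-set onto a k-set is
surj(n, k) = sum_{j=0}^{k} (-1)^j C(k, j) (k - j)^n.
Equivalently surj(n, k) = k! * S(n, k), where S(n, k) is the Stirling number of the second kind.
For n = 17, k = 5:
S(17, 5) = 5652751651, so
surj = 5! * 5652751651 = 120 * 5652751651 = 678330198120.

678330198120


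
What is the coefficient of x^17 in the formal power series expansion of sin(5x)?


The Maclaurin series is sin(t) = sum_{k>=0} (-1)^k t^(2k+1) / (2k+1)!, so substituting t = 5x, only odd powers of x are nonzero, with coefficient of x^(2k+1) equal to (-1)^k 5^(2k+1) / (2k+1)!.
Write 17 = 2*8 + 1, giving the coefficient (-1)^8 * 5^17 / 17! = 762939453125/355687428096000 = 6103515625/2845499424768.

6103515625/2845499424768


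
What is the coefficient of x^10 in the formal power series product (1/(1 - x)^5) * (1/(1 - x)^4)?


Combine the factors: (1/(1 - x)^5) * (1/(1 - x)^4) = 1/(1 - x)^9.
Then use 1/(1 - x)^r = sum_{k>=0} C(k + r - 1, r - 1) x^k with r = 9 and k = 10:
C(18, 8) = 43758.

43758


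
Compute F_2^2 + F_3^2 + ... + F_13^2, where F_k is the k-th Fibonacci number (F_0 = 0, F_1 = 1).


There is a standard identity sum_{k=0}^{N} F_k^2 = F_N * F_{N+1} (proved inductively from the telescoping relation F_k^2 = F_k F_{k+1} - F_{k-1} F_k). Then
sum_{k=2}^{13} F_k^2 = F_13 F_14 - F_1 F_2.
Computing: F_13 = 233, F_14 = 377, F_1 = 1, F_2 = 1.
Sum = 233 * 377 - 1 * 1 = 87840.

87840


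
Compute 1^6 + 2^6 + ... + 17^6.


This power sum has a closed form given by Faulhaber's formula
sum_{k=1}^{m} k^p = (1 / (p + 1)) * sum_{j=0}^{p} C(p + 1, j) B_j m^(p + 1 - j),
but for small m direct computation is fastest:
1 + 64 + 729 + 4096 + 15625 + 46656 + 117649 + 262144 + 531441 + 1000000 + 1771561 + 2985984 + 4826809 + 7529536 + 11390625 + 16777216 + 24137569 = 71397705.

71397705


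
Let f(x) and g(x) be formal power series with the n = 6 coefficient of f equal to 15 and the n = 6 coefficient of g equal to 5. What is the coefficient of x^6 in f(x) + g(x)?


Addition of formal power series is termwise.
The coefficient of x^6 in f + g = 15 + 5
= 20

20


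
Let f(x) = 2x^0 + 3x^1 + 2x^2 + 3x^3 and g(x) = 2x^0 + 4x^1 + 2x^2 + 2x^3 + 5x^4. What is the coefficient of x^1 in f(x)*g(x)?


Cauchy product at x^1:
2*4 + 3*2
= 14

14


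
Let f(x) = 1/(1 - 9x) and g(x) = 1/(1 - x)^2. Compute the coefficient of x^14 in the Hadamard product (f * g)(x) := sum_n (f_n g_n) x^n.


f has coefficients f_k = 9^k. For g = 1/(1 - x)^2 the coefficient is g_k = C(k + 1, 1) = k + 1. The Hadamard coefficient is (f * g)_k = 9^k * (k + 1).
For k = 14: 9^14 * 15 = 22876792454961 * 15 = 343151886824415.

343151886824415


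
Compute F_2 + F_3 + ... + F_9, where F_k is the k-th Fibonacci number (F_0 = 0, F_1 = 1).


Use the identity sum_{k=0}^{N} F_k = F_{N+2} - 1 (which follows from F_{k+2} - F_{k+1} = F_k). Then
sum_{k=2}^{9} F_k = (F_{11} - 1) - (F_{3} - 1) = F_{11} - F_{3}.
Computing: F_{11} = 89, F_{3} = 2, so
Sum = 89 - 2 = 87.

87


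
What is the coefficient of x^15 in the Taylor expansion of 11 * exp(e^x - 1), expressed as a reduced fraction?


exp(e^x - 1) = sum_{k>=0} Bell_k x^k / k!, where Bell_k is the k-th Bell number.
So the coefficient of x^15 is 11 * Bell_15 / 15!.
Computing: Bell_15 = 1382958545 and 15! = 1307674368000, giving
11 * 1382958545/1307674368000 = 276591709/23775897600.

276591709/23775897600


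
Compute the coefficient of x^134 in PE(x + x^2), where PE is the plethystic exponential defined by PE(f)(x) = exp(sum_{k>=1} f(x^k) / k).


With f(x) = x + x^2, the exponent is sum_{k>=1} (x^k + x^(2k)) / k = -ln(1 - x) - ln(1 - x^2). Exponentiating:
PE(x + x^2) = 1 / ((1 - x)(1 - x^2)).
This is the generating function for partitions of n into parts of size 1 or 2. The number of 2's can be any j in 0..67, and the rest are 1's, so
[x^134] = floor(134/2) + 1 = 68.

68


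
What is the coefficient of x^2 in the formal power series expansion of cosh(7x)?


The Maclaurin series is cosh(t) = sum_{m>=0} t^(2m) / (2m)!, so substituting t = 7x, only even powers of x are nonzero, with coefficient of x^(2m) equal to 7^(2m) / (2m)!.
For x^2 the coefficient is 7^2/2! = 49/2 = 49/2.

49/2


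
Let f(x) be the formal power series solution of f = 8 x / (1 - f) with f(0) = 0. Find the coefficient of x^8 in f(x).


Apply Lagrange inversion: f = 8 x * phi(f) with phi(t) = 1/(1 - t), so
[x^n] f = 8^n * (1/n) [t^(n-1)] phi(t)^n = 8^n * (1/n) [t^(n-1)] (1 - t)^(-n) = 8^n * (1/n) C(2n - 2, n - 1) = 8^n * C_{n-1}.
For n = 8: C_7 = C(14, 7) / 8 = 3432/8 = 429.
With the 8^8 = 16777216 factor, the coefficient is 16777216 * 429 = 7197425664.

7197425664


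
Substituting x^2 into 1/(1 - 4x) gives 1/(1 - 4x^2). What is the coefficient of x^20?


The coefficient of x^(2m) in 1/(1 - 4x^2) is 4^m.
With n = 20 = 2*10, the coefficient is 4^10 = 1048576.

1048576


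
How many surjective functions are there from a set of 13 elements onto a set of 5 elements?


By inclusion-exclusion on which target elements are missed, the number of surjections from an n-set onto a k-set is
surj(n, k) = sum_{j=0}^{k} (-1)^j C(k, j) (k - j)^n.
Equivalently surj(n, k) = k! * S(n, k), where S(n, k) is the Stirling number of the second kind.
For n = 13, k = 5:
S(13, 5) = 7508501, so
surj = 5! * 7508501 = 120 * 7508501 = 901020120.

901020120


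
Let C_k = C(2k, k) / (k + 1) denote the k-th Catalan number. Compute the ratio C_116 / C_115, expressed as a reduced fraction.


Using C_k = (2k)! / (k! (k+1)!), the ratio C_{k+1}/C_k simplifies to
C_{k+1}/C_k = [(2k+2)! / ((k+1)! (k+2)!)] * [k! (k+1)! / (2k)!]
 = (2k+2)(2k+1) / ((k+1)(k+2)) = 2(2k+1) / (k+2).
For k = 115: 2(2*115 + 1) / (115 + 2) = 462/117 = 154/39.

154/39


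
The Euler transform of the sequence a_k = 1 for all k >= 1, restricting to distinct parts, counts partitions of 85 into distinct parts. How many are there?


Partitions of 85 into distinct parts can be computed via generating function.
Product (1+x)(1+x^2)(1+x^3)...
The coefficient of x^85 = 121792

121792


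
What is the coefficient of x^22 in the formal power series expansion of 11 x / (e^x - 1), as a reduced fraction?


The exponential generating function for Bernoulli numbers is
x / (e^x - 1) = sum_{k>=0} B_k x^k / k!.
So the coefficient of x^22 in 11 x / (e^x - 1) is 11 B_22 / 22!.
Computing: B_22 = 854513/138, 22! = 1124000727777607680000, giving
11 * 854513/138 / 1124000727777607680000 = 77683/1281918185399255040000.

77683/1281918185399255040000


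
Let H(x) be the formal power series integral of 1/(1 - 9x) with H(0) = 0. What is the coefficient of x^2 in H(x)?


1/(1 - 9x) = sum_{k>=0} 9^k x^k. Integrating termwise with H(0) = 0:
H(x) = sum_{k>=0} 9^k x^(k+1) / (k+1) = sum_{m>=1} 9^(m-1) x^m / m.
For m = 2: 9^1/2 = 9/2 = 9/2.

9/2


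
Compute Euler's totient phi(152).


phi(n) counts integers in [1, n] coprime to n. Using the multiplicative formula phi(n) = n * prod_{p | n} (1 - 1/p):
152 = 2^3 * 19, so
phi(152) = 152 * (1 - 1/2) * (1 - 1/19) = 72.

72


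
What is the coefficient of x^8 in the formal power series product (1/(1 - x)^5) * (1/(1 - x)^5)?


Combine the factors: (1/(1 - x)^5) * (1/(1 - x)^5) = 1/(1 - x)^10.
Then use 1/(1 - x)^r = sum_{k>=0} C(k + r - 1, r - 1) x^k with r = 10 and k = 8:
C(17, 9) = 24310.

24310


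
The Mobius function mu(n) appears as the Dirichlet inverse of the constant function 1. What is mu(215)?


215 = 5 * 43 (all distinct primes).
mu(215) = (-1)^2 = 1

1


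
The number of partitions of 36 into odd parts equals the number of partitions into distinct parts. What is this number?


Computing partitions of 36 into odd parts (1, 3, 5, ...):
Using the generating function prod_{k>=0} 1/(1-x^(2k+1)),
the count is 668

668


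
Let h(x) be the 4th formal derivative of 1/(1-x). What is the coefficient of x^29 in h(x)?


Differentiating 4 times: d^4/dx^4 [1/(1-x)] = 4!/(1-x)^5.
The expansion 1/(1-x)^5 = sum_{k>=0} C(k+4, 4) x^k, so the coefficient of x^n in 4!/(1-x)^5 is 4! * C(n+4, 4).
For n = 29: 24 * C(33, 4) = 24 * 40920 = 982080

982080


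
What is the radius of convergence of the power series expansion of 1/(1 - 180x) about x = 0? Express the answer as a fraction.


Expanding 1/(1 - 180x) = sum_{k>=0} 180^k x^k, the series converges when |180x| < 1, i.e., |x| < 1/180.
So the radius of convergence is 1/180 = 1/180.

1/180


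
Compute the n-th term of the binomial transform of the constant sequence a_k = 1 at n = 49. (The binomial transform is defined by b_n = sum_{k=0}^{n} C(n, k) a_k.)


With a_k = 1 for all k, b_n = sum_{k=0}^{n} C(n, k) = 2^n by the binomial theorem.
For n = 49: 2^49 = 562949953421312.

562949953421312


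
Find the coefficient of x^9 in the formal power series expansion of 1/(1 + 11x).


Write 1/(1 + c x) = 1/(1 - (-c) x) and apply the geometric-series identity
1/(1 - y) = sum_{k>=0} y^k to get 1/(1 + c x) = sum_{k>=0} (-c)^k x^k.
So the coefficient of x^k is (-c)^k = (-1)^k * c^k.
Here c = 11 and k = 9:
(-11)^9 = -1 * 2357947691 = -2357947691

-2357947691


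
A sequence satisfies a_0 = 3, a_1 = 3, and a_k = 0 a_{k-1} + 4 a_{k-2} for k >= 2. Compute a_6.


The characteristic equation is t^2 - 0 t - 4 = 0, with roots r_1 = 2 and r_2 = -2 (so c_1 = r_1 + r_2, c_2 = -r_1 r_2 as required).
One can use the closed form a_n = A r_1^n + B r_2^n, but direct iteration is more reliable:
a_0 = 3, a_1 = 3, a_2 = 12, a_3 = 12, a_4 = 48, a_5 = 48, a_6 = 192.
So a_6 = 192.

192


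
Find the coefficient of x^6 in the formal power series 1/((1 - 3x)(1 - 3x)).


By partial fractions or Cauchy convolution:
The coefficient equals sum_{k=0}^{6} 3^k * 3^(6-k).
= 5103

5103


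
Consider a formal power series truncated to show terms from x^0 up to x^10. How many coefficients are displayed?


From x^0 to x^10 inclusive, the count is 10 - 0 + 1 = 11.

11


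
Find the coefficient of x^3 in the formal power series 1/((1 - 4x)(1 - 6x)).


By partial fractions or Cauchy convolution:
The coefficient equals sum_{k=0}^{3} 4^k * 6^(3-k).
= 520

520


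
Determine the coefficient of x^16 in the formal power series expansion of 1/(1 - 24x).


The geometric series identity gives 1/(1 - c x) = sum_{k>=0} c^k x^k, so the coefficient of x^k is c^k.
Here c = 24 and k = 16.
Computing: 24^16 = 12116574790945106558976

12116574790945106558976


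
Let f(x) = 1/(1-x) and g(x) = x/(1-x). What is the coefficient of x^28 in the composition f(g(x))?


First simplify the composition: f(g(x)) = 1/(1 - x/(1-x)) = (1-x)/((1-x) - x) = (1-x)/(1-2x).
Now extract the coefficient. Write (1-x)/(1-2x) = 1/(1-2x) - x/(1-2x).
The coefficient of x^n in 1/(1-2x) is 2^n, and in x/(1-2x) is 2^(n-1) (for n >= 1).
So the coefficient of x^28 is 2^28 - 2^27 = 268435456 - 134217728 = 134217728.

134217728


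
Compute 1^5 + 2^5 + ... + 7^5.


This power sum has a closed form given by Faulhaber's formula
sum_{k=1}^{m} k^p = (1 / (p + 1)) * sum_{j=0}^{p} C(p + 1, j) B_j m^(p + 1 - j),
but for small m direct computation is fastest:
1 + 32 + 243 + 1024 + 3125 + 7776 + 16807 = 29008.

29008


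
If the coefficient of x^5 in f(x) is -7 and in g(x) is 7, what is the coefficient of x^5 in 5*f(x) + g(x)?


Scalar multiplication scales coefficients: 5 * -7 = -35.
Then add the g coefficient: -35 + 7
= -28

-28


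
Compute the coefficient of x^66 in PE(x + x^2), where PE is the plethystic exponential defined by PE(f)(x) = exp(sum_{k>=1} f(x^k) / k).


With f(x) = x + x^2, the exponent is sum_{k>=1} (x^k + x^(2k)) / k = -ln(1 - x) - ln(1 - x^2). Exponentiating:
PE(x + x^2) = 1 / ((1 - x)(1 - x^2)).
This is the generating function for partitions of n into parts of size 1 or 2. The number of 2's can be any j in 0..33, and the rest are 1's, so
[x^66] = floor(66/2) + 1 = 34.

34


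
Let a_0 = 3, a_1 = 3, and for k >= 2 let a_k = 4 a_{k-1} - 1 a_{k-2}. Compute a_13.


Iterating the recurrence forward:
a_0 = 3
a_1 = 3
a_2 = 4*3 - 1*3 = 9
a_3 = 4*9 - 1*3 = 33
a_4 = 4*33 - 1*9 = 123
a_5 = 4*123 - 1*33 = 459
a_6 = 4*459 - 1*123 = 1713
a_7 = 4*1713 - 1*459 = 6393
a_8 = 4*6393 - 1*1713 = 23859
a_9 = 4*23859 - 1*6393 = 89043
a_10 = 4*89043 - 1*23859 = 332313
a_11 = 4*332313 - 1*89043 = 1240209
a_12 = 4*1240209 - 1*332313 = 4628523
a_13 = 4*4628523 - 1*1240209 = 17273883
So a_13 = 17273883.

17273883


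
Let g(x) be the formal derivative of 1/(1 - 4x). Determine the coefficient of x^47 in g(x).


Differentiate termwise: d/dx sum_{k>=0} 4^k x^k = sum_{k>=1} k 4^k x^(k-1) = sum_{j>=0} (j+1) 4^(j+1) x^j.
Equivalently, d/dx [1/(1 - 4x)] = 4/(1 - 4x)^2.
For j = 47: 48 * 4^48 = 48 * 79228162514264337593543950336 = 3802951800684688204490109616128.

3802951800684688204490109616128


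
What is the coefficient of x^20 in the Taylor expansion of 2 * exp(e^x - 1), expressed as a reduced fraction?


exp(e^x - 1) = sum_{k>=0} Bell_k x^k / k!, where Bell_k is the k-th Bell number.
So the coefficient of x^20 is 2 * Bell_20 / 20!.
Computing: Bell_20 = 51724158235372 and 20! = 2432902008176640000, giving
2 * 51724158235372/2432902008176640000 = 263898766507/6206382673920000.

263898766507/6206382673920000


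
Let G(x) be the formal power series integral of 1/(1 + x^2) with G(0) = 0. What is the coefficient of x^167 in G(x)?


1/(1 + x^2) = sum_{j>=0} (-1)^j x^(2j). Integrating termwise with G(0) = 0:
G(x) = sum_{j>=0} (-1)^j x^(2j+1) / (2j+1) = arctan(x).
Only odd powers are nonzero. For x^167 write 167 = 2*83 + 1, giving
(-1)^83 / 167 = -1/167 = -1/167.

-1/167


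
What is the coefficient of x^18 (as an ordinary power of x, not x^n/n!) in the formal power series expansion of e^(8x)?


The exponential series is e^y = sum_{k>=0} y^k / k!. Substituting y = 8x gives
e^(8x) = sum_{k>=0} 8^k x^k / k!.
So the coefficient of x^n is a^n/n! with a = 8, n = 18:
8^18 / 18! = 18014398509481984/6402373705728000 = 274877906944/97692469875

274877906944/97692469875


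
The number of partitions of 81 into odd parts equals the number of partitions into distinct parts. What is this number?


Computing partitions of 81 into odd parts (1, 3, 5, ...):
Using the generating function prod_{k>=0} 1/(1-x^(2k+1)),
the count is 84756

84756


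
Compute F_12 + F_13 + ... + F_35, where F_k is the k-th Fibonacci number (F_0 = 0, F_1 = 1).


Use the identity sum_{k=0}^{N} F_k = F_{N+2} - 1 (which follows from F_{k+2} - F_{k+1} = F_k). Then
sum_{k=12}^{35} F_k = (F_{37} - 1) - (F_{13} - 1) = F_{37} - F_{13}.
Computing: F_{37} = 24157817, F_{13} = 233, so
Sum = 24157817 - 233 = 24157584.

24157584


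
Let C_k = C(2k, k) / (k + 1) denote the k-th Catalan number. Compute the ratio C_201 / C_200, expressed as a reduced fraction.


Using C_k = (2k)! / (k! (k+1)!), the ratio C_{k+1}/C_k simplifies to
C_{k+1}/C_k = [(2k+2)! / ((k+1)! (k+2)!)] * [k! (k+1)! / (2k)!]
 = (2k+2)(2k+1) / ((k+1)(k+2)) = 2(2k+1) / (k+2).
For k = 200: 2(2*200 + 1) / (200 + 2) = 802/202 = 401/101.

401/101


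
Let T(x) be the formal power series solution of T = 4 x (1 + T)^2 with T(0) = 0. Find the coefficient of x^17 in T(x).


Apply the Lagrange inversion formula: if T = 4 x * phi(T) with phi(t) = (1 + t)^2, then [x^n] T = 4^n * (1/n) [t^(n-1)] phi(t)^n = 4^n * (1/n) [t^(n-1)] (1 + t)^(2n) = 4^n * (1/n) C(2n, n-1).
Using the identity C(2n, n-1) = C(2n, n) * n / (n+1), the unscaled factor equals C(2n, n) / (n+1) = C_n, the n-th Catalan number.
For n = 17: C_17 = C(34, 17) / 18 = 2333606220/18 = 129644790.
With the 4^17 = 17179869184 factor, the coefficient is 17179869184 * 129644790 = 2227280532587151360.

2227280532587151360


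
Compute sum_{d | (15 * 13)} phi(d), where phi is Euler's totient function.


First, 15 * 13 = 195. One classical identity is sum_{d | n} phi(d) = n (each k in [1, n] has a unique gcd with n, and among the k's with gcd(k, n) = n/d there are phi(d) of them). So the sum equals 195. We also verify directly:
Divisors of 195: 1, 3, 5, 13, 15, 39, 65, 195.
phi values: 1, 2, 4, 12, 8, 24, 48, 96.
Sum = 195.

195


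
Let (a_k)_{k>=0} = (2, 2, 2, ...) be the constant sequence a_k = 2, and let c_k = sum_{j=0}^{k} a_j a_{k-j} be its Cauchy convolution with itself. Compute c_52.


Since a_j = 2 for all j >= 0, the convolution sum becomes
c_k = sum_{j=0}^{k} 2 * 2 = 4 * (k + 1).
Equivalently, the generating function of (a_k) is 2/(1 - x) and its square is 4/(1 - x)^2 = sum_{k>=0} 4(k + 1) x^k.
For k = 52: 4 * 53 = 212.

212


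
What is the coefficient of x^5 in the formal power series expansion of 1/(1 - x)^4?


The expansion 1/(1 - x)^r = sum_{k>=0} C(k + r - 1, r - 1) x^k follows from the multiset / negative-binomial theorem (or from repeated differentiation of the geometric series).
For r = 4 and k = 5:
C(8, 3) = 40320 / (6 * 120) = 56.

56


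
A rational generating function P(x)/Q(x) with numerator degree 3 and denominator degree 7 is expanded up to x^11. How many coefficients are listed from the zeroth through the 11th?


Expanding up to x^11 gives the coefficients for x^0, x^1, ..., x^11.
That is 11 + 1 = 12 coefficients in total.

12


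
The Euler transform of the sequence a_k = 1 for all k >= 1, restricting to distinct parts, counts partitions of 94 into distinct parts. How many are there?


Partitions of 94 into distinct parts can be computed via generating function.
Product (1+x)(1+x^2)(1+x^3)...
The coefficient of x^94 = 267968

267968


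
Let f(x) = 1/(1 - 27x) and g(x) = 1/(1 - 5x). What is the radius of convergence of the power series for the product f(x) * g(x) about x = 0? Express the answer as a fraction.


The radius of 1/(1 - 27x) is 1/27 (nearest singularity at x = 1/27), and the radius of 1/(1 - 5x) is 1/5.
The product f(x)*g(x) = 1/((1 - 27x)(1 - 5x)) has singularities at both 1/27 and 1/5, so its radius of convergence is the distance to the nearest one:
min(1/27, 1/5) = 1/27.

1/27


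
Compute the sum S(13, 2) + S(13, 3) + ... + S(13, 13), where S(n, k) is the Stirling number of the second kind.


By definition, S(n, k) counts partitions of an n-set into exactly k nonempty blocks.
Computing row n = 13 for k = 2..13:
S(13, k): 4095, 261625, 2532530, 7508501, 9321312, 5715424, 1899612, 359502, 39325, 2431, 78, 1
Sum = 27644436.

27644436


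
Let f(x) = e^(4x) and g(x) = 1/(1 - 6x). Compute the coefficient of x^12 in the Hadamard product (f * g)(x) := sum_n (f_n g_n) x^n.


Expanding: f_k = 4^k/k! (from e^(4x)) and g_k = 6^k (from 1/(1 - 6x)). So the Hadamard coefficient (f * g)_k = 4^k 6^k / k! = (24)^k / k!.
For k = 12: 24^12/12! = 36520347436056576/479001600 = 146767085568/1925.

146767085568/1925


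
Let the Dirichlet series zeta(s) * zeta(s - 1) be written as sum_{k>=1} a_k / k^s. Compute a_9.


Convolution gives a_k = sum_{d | k} d * 1 = sum_{d | k} d = sigma(k), the sum of positive divisors of k.
For k = 9, the divisors are 1, 3, 9, so
sigma(9) = 1 + 3 + 9 = 13.

13


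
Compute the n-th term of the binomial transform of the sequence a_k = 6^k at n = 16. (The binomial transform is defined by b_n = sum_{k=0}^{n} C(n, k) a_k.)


With a_k = 6^k, b_n = sum_{k=0}^{n} C(n, k) 6^k = (1 + 6)^n by the binomial theorem.
For n = 16: (1 + 6)^16 = 7^16 = 33232930569601.

33232930569601


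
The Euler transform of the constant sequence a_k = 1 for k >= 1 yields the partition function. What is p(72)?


The Euler transform converts the sequence a_k = 1 into the number of integer partitions.
Using the recurrence or dynamic programming:
p(72) = 5392783

5392783


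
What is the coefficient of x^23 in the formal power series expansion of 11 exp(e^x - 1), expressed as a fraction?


exp(e^x - 1) is the exponential generating function for the Bell numbers Bell_k: exp(e^x - 1) = sum_{k>=0} Bell_k x^k / k!.
So the coefficient of x^23 in 11 exp(e^x - 1) is 11 Bell_23 / 23!.
Computing: Bell_23 = 44152005855084346 and 23! = 25852016738884976640000, giving
11 * 44152005855084346/25852016738884976640000 = 22076002927542173/1175091669949317120000.

22076002927542173/1175091669949317120000


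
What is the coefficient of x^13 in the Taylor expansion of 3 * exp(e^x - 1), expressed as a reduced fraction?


exp(e^x - 1) = sum_{k>=0} Bell_k x^k / k!, where Bell_k is the k-th Bell number.
So the coefficient of x^13 is 3 * Bell_13 / 13!.
Computing: Bell_13 = 27644437 and 13! = 6227020800, giving
3 * 27644437/6227020800 = 27644437/2075673600.

27644437/2075673600


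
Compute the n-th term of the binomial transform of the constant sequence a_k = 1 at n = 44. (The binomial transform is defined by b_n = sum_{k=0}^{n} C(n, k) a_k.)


With a_k = 1 for all k, b_n = sum_{k=0}^{n} C(n, k) = 2^n by the binomial theorem.
For n = 44: 2^44 = 17592186044416.

17592186044416


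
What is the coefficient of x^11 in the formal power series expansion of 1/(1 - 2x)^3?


The general identity 1/(1 - c x)^r = sum_{k>=0} c^k C(k + r - 1, r - 1) x^k follows by substituting y = c x into 1/(1 - y)^r = sum_{k>=0} C(k + r - 1, r - 1) y^k.
For c = 2, r = 3, k = 11:
2^11 * C(13, 2) = 2048 * 78 = 159744.

159744


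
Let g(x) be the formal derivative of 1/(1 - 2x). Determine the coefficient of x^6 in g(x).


Differentiate termwise: d/dx sum_{k>=0} 2^k x^k = sum_{k>=1} k 2^k x^(k-1) = sum_{j>=0} (j+1) 2^(j+1) x^j.
Equivalently, d/dx [1/(1 - 2x)] = 2/(1 - 2x)^2.
For j = 6: 7 * 2^7 = 7 * 128 = 896.

896


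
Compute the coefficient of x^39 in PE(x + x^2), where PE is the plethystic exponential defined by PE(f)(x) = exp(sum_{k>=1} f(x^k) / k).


With f(x) = x + x^2, the exponent is sum_{k>=1} (x^k + x^(2k)) / k = -ln(1 - x) - ln(1 - x^2). Exponentiating:
PE(x + x^2) = 1 / ((1 - x)(1 - x^2)).
This is the generating function for partitions of n into parts of size 1 or 2. The number of 2's can be any j in 0..19, and the rest are 1's, so
[x^39] = floor(39/2) + 1 = 20.

20


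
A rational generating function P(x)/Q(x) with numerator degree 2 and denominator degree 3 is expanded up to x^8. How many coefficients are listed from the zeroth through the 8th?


Expanding up to x^8 gives the coefficients for x^0, x^1, ..., x^8.
That is 8 + 1 = 9 coefficients in total.

9


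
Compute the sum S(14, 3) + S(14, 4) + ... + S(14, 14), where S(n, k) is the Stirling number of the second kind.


By definition, S(n, k) counts partitions of an n-set into exactly k nonempty blocks.
Computing row n = 14 for k = 3..14:
S(14, k): 788970, 10391745, 40075035, 63436373, 49329280, 20912320, 5135130, 752752, 66066, 3367, 91, 1
Sum = 190891130.

190891130


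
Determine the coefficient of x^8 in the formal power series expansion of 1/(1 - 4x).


The geometric series identity gives 1/(1 - c x) = sum_{k>=0} c^k x^k, so the coefficient of x^k is c^k.
Here c = 4 and k = 8.
Computing: 4^8 = 65536

65536


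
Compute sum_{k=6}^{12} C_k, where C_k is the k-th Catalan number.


C_6 through C_12: 132, 429, 1430, 4862, 16796, 58786, 208012
Sum = 132 + 429 + 1430 + 4862 + 16796 + 58786 + 208012
= 290447

290447


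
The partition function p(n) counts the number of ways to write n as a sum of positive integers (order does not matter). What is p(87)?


Using the generating function prod_{k>=1} 1/(1-x^k), we compute p(87).
By dynamic programming over parts 1 through 87:
p(87) = 38887673

38887673


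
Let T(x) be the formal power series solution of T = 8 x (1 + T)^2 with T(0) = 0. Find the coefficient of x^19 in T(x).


Apply the Lagrange inversion formula: if T = 8 x * phi(T) with phi(t) = (1 + t)^2, then [x^n] T = 8^n * (1/n) [t^(n-1)] phi(t)^n = 8^n * (1/n) [t^(n-1)] (1 + t)^(2n) = 8^n * (1/n) C(2n, n-1).
Using the identity C(2n, n-1) = C(2n, n) * n / (n+1), the unscaled factor equals C(2n, n) / (n+1) = C_n, the n-th Catalan number.
For n = 19: C_19 = C(38, 19) / 20 = 35345263800/20 = 1767263190.
With the 8^19 = 144115188075855872 factor, the coefficient is 144115188075855872 * 1767263190 = 254689467006387010330951680.

254689467006387010330951680


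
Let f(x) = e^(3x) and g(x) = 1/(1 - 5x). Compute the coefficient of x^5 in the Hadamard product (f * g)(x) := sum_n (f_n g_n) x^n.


Expanding: f_k = 3^k/k! (from e^(3x)) and g_k = 5^k (from 1/(1 - 5x)). So the Hadamard coefficient (f * g)_k = 3^k 5^k / k! = (15)^k / k!.
For k = 5: 15^5/5! = 759375/120 = 50625/8.

50625/8


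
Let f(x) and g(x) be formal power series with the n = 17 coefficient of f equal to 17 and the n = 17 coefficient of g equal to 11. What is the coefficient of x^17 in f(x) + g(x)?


Addition of formal power series is termwise.
The coefficient of x^17 in f + g = 17 + 11
= 28

28


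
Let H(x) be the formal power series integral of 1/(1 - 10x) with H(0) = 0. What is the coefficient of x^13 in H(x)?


1/(1 - 10x) = sum_{k>=0} 10^k x^k. Integrating termwise with H(0) = 0:
H(x) = sum_{k>=0} 10^k x^(k+1) / (k+1) = sum_{m>=1} 10^(m-1) x^m / m.
For m = 13: 10^12/13 = 1000000000000/13 = 1000000000000/13.

1000000000000/13


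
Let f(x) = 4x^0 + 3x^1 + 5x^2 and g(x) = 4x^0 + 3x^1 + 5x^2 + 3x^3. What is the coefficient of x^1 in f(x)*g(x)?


Cauchy product at x^1:
4*3 + 3*4
= 24

24


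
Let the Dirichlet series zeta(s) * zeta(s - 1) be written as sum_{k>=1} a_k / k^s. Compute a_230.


Convolution gives a_k = sum_{d | k} d * 1 = sum_{d | k} d = sigma(k), the sum of positive divisors of k.
For k = 230, the divisors are 1, 2, 5, 10, 23, 46, 115, 230, so
sigma(230) = 1 + 2 + 5 + 10 + 23 + 46 + 115 + 230 = 432.

432


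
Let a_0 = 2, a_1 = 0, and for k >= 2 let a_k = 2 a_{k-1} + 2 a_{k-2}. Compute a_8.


Iterating the recurrence forward:
a_0 = 2
a_1 = 0
a_2 = 2*0 + 2*2 = 4
a_3 = 2*4 + 2*0 = 8
a_4 = 2*8 + 2*4 = 24
a_5 = 2*24 + 2*8 = 64
a_6 = 2*64 + 2*24 = 176
a_7 = 2*176 + 2*64 = 480
a_8 = 2*480 + 2*176 = 1312
So a_8 = 1312.

1312


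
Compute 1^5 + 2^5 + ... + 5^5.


This power sum has a closed form given by Faulhaber's formula
sum_{k=1}^{m} k^p = (1 / (p + 1)) * sum_{j=0}^{p} C(p + 1, j) B_j m^(p + 1 - j),
but for small m direct computation is fastest:
1 + 32 + 243 + 1024 + 3125 = 4425.

4425


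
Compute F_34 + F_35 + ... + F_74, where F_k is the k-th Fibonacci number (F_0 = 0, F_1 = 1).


Use the identity sum_{k=0}^{N} F_k = F_{N+2} - 1 (which follows from F_{k+2} - F_{k+1} = F_k). Then
sum_{k=34}^{74} F_k = (F_{76} - 1) - (F_{35} - 1) = F_{76} - F_{35}.
Computing: F_{76} = 3416454622906707, F_{35} = 9227465, so
Sum = 3416454622906707 - 9227465 = 3416454613679242.

3416454613679242


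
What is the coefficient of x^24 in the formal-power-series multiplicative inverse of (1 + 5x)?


The inverse is 1/(1 + 5x). Apply the geometric identity 1/(1 - y) = sum_{k>=0} y^k with y = -5x:
1/(1 + 5x) = sum_{k>=0} (-5)^k x^k.
So the coefficient of x^24 is (-5)^24 = 59604644775390625.

59604644775390625


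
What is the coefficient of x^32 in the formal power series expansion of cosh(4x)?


The Maclaurin series is cosh(t) = sum_{m>=0} t^(2m) / (2m)!, so substituting t = 4x, only even powers of x are nonzero, with coefficient of x^(2m) equal to 4^(2m) / (2m)!.
For x^32 the coefficient is 4^32/32! = 18446744073709551616/263130836933693530167218012160000000 = 8589934592/122529844256906551386796875.

8589934592/122529844256906551386796875
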